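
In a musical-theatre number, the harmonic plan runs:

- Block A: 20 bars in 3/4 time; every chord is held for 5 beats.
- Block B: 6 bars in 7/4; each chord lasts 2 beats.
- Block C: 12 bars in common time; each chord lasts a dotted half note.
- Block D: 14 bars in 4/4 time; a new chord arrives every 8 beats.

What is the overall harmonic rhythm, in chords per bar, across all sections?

14/13 chords per bar

A: 20 × 3 = 60 beats ÷ 5 = 12 chords.
B: 6 × 7 = 42 beats ÷ 2 = 21 chords.
C: 12 × 4 = 48 beats ÷ 3 = 16 chords.
D: 14 × 4 = 56 beats ÷ 8 = 7 chords.
Overall: 56 chords over 52 bars → 56/52 = 14/13 chords per bar.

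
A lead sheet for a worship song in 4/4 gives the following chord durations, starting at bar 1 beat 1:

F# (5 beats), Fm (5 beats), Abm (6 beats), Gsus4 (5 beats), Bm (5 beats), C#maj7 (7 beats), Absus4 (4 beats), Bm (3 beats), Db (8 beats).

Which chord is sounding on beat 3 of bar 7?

C#maj7

Beat 3 of bar 7 is beat (7−1)×4 + 3 = 27 overall.
Running totals: F# ends at 5, Fm ends at 10, Abm ends at 16, Gsus4 ends at 21, Bm ends at 26, C#maj7 ends at 33.
Beat 27 falls within C#maj7.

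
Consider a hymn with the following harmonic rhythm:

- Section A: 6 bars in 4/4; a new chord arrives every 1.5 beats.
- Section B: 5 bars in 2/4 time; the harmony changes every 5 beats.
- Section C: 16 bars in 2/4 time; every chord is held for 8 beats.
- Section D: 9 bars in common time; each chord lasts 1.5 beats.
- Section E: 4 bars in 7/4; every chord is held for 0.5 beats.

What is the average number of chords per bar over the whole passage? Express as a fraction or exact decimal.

2.55 chords per bar

A: 6 bars of 4 beats is 24 beats; at 1.5 beats each that's 16 chords.
B: 5 bars of 2 beats is 10 beats; at 5 beats each that's 2 chords.
C: 16 bars of 2 beats is 32 beats; at 8 beats each that's 4 chords.
D: 9 bars of 4 beats is 36 beats; at 1.5 beats each that's 24 chords.
E: 4 bars of 7 beats is 28 beats; at 0.5 beats each that's 56 chords.
Overall: 102 chords over 40 bars → 102/40 = 2.55 chords per bar.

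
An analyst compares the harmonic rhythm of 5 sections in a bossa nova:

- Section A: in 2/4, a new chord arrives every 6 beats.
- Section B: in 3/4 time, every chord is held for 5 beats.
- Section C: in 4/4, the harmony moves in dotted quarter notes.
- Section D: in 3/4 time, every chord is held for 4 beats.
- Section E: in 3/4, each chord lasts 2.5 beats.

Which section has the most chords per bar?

A: each chord is 6 beats in 2/4, so 1/3 per bar.
B: each chord is 5 beats in 3/4, so 0.6 per bar.
C: each chord is 1.5 beats in 4/4, so 8/3 per bar.
D: each chord is 4 beats in 3/4, so 0.75 per bar.
E: each chord is 2.5 beats in 3/4, so 1.2 per bar.
Fastest is C at 8/3 chords/bar.

Section C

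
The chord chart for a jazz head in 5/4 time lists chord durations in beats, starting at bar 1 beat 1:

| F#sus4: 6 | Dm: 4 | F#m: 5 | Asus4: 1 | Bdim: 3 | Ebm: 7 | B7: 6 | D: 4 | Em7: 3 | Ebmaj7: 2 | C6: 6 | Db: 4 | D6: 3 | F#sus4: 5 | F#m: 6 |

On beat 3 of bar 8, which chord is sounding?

Em7

Beat 3 of bar 8 is beat (8−1)×5 + 3 = 38 overall.
Running totals: F#sus4 ends at 6, Dm ends at 10, F#m ends at 15, Asus4 ends at 16, Bdim ends at 19, Ebm ends at 26, B7 ends at 32, D ends at 36, Em7 ends at 39.
Beat 38 falls within Em7.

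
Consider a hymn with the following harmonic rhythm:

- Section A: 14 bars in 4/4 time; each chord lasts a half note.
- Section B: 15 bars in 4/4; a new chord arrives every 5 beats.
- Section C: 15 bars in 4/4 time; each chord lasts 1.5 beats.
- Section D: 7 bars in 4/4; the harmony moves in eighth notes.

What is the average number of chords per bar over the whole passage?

8/3 chords per bar

A: 14 × 4 = 56 beats ÷ 2 = 28 chords.
B: 15 × 4 = 60 beats ÷ 5 = 12 chords.
C: 15 × 4 = 60 beats ÷ 1.5 = 40 chords.
D: 7 × 4 = 28 beats ÷ 0.5 = 56 chords.
Overall: 136 chords over 51 bars → 136/51 = 8/3 chords per bar.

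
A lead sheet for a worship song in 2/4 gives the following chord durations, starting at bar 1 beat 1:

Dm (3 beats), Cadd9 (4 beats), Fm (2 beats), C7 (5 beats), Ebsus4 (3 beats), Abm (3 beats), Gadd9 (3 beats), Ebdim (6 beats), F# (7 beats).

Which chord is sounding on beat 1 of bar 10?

Beat 1 of bar 10 is beat (10−1)×2 + 1 = 19 overall.
Running totals: Dm ends at 3, Cadd9 ends at 7, Fm ends at 9, C7 ends at 14, Ebsus4 ends at 17, Abm ends at 20.
Beat 19 falls within Abm.

Abm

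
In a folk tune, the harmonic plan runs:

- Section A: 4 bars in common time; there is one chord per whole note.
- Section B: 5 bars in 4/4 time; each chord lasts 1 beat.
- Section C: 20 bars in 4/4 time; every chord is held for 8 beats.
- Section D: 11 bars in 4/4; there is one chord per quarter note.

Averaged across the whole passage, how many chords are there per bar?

A: 4 × 4 = 16 beats ÷ 4 = 4 chords.
B: 5 × 4 = 20 beats ÷ 1 = 20 chords.
C: 20 × 4 = 80 beats ÷ 8 = 10 chords.
D: 11 × 4 = 44 beats ÷ 1 = 44 chords.
Overall: 78 chords over 40 bars → 78/40 = 1.95 chords per bar.

1.95 chords per bar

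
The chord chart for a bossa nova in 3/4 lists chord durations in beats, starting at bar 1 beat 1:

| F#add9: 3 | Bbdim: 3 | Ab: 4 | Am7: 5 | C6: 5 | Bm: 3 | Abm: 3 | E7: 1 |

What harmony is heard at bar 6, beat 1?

C6

Beat 1 of bar 6 is beat (6−1)×3 + 1 = 16 overall.
Running totals: F#add9 ends at 3, Bbdim ends at 6, Ab ends at 10, Am7 ends at 15, C6 ends at 20.
Beat 16 falls within C6.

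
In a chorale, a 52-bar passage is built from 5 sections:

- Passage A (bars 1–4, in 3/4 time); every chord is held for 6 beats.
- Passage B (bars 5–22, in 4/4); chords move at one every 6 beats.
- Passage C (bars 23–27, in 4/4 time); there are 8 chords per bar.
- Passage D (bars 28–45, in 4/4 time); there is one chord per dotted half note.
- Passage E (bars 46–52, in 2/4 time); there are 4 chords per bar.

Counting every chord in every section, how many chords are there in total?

A has 12 beats and chords last 6 each, so 2 chords.
B has 72 beats and chords last 6 each, so 12 chords.
C has 20 beats and chords last 0.5 each, so 40 chords.
D has 72 beats and chords last 3 each, so 24 chords.
E has 14 beats and chords last 0.5 each, so 28 chords.
Total: 2 + 12 + 40 + 24 + 28 = 106.

106 chords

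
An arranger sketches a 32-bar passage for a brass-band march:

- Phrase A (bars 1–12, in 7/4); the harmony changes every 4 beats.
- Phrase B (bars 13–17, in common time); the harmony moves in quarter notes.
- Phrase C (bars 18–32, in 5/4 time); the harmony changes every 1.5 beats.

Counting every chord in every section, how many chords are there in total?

A: 12·7 = 84 beats, 84/4 = 21 chords.
B: 5·4 = 20 beats, 20/1 = 20 chords.
C: 15·5 = 75 beats, 75/1.5 = 50 chords.
Total: 21 + 20 + 50 = 91.

91 chords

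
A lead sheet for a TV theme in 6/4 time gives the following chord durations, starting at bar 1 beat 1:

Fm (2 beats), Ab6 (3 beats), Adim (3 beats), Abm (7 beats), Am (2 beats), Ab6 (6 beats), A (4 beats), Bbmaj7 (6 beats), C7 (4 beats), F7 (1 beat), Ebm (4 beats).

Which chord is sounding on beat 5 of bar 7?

Ebm

Beat 5 of bar 7 is beat (7−1)×6 + 5 = 41 overall.
Running totals: Fm ends at 2, Ab6 ends at 5, Adim ends at 8, Abm ends at 15, Am ends at 17, Ab6 ends at 23, A ends at 27, Bbmaj7 ends at 33, C7 ends at 37, F7 ends at 38, Ebm ends at 42.
Beat 41 falls within Ebm.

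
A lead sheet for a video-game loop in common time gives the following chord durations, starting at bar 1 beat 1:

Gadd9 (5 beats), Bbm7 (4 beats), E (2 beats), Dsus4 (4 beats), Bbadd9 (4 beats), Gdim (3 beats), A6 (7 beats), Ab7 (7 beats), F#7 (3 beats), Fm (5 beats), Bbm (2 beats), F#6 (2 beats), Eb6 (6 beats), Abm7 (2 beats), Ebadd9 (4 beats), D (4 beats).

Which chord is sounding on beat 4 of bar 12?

Beat 4 of bar 12 is beat (12−1)×4 + 4 = 48 overall.
Running totals: Gadd9 ends at 5, Bbm7 ends at 9, E ends at 11, Dsus4 ends at 15, Bbadd9 ends at 19, Gdim ends at 22, A6 ends at 29, Ab7 ends at 36, F#7 ends at 39, Fm ends at 44, Bbm ends at 46, F#6 ends at 48.
Beat 48 falls within F#6.

F#6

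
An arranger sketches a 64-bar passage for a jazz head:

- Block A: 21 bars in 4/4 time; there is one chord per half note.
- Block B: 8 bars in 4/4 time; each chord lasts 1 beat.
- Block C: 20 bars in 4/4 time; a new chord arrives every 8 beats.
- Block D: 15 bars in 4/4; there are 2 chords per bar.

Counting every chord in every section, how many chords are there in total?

A: 21 bars × 4 beats = 84 beats; 2 beats/chord → 42 chords.
B: 8 bars × 4 beats = 32 beats; 1 beat/chord → 32 chords.
C: 20 bars × 4 beats = 80 beats; 8 beats/chord → 10 chords.
D: 15 bars × 4 beats = 60 beats; 2 beats/chord → 30 chords.
Total: 42 + 32 + 10 + 30 = 114.

114 chords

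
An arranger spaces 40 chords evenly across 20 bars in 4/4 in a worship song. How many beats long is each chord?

20 bars × 4 beats/bar = 80 beats total.
80 beats ÷ 40 chords = 2 beats per chord.
(That is a half note.)

2 beats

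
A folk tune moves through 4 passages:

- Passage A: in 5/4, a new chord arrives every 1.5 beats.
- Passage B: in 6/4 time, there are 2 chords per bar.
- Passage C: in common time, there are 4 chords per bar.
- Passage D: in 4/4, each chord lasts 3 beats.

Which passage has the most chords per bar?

A: 5/1.5 = 10/3 chords/bar.
B: 6/3 = 2 chords/bar.
C: 4/1 = 4 chords/bar.
D: 4/3 = 4/3 chords/bar.
Fastest is C at 4 chords/bar.

Passage C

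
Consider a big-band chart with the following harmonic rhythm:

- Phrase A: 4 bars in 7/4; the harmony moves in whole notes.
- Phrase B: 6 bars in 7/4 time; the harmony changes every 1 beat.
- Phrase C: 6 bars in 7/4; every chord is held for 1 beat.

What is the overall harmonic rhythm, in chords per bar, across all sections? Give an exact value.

91/16 chords per bar

A: 4 × 7 = 28 beats ÷ 4 = 7 chords.
B: 6 × 7 = 42 beats ÷ 1 = 42 chords.
C: 6 × 7 = 42 beats ÷ 1 = 42 chords.
Overall: 91 chords over 16 bars → 91/16 = 91/16 chords per bar.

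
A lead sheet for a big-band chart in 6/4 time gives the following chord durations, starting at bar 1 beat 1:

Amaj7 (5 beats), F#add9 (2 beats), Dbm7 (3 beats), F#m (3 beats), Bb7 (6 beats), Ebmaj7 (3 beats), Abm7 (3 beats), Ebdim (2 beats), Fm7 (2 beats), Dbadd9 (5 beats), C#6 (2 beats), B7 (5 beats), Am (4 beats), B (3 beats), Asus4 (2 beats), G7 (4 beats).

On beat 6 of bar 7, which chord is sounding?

Beat 6 of bar 7 is beat (7−1)×6 + 6 = 42 overall.
Running totals: Amaj7 ends at 5, F#add9 ends at 7, Dbm7 ends at 10, F#m ends at 13, Bb7 ends at 19, Ebmaj7 ends at 22, Abm7 ends at 25, Ebdim ends at 27, Fm7 ends at 29, Dbadd9 ends at 34, C#6 ends at 36, B7 ends at 41, Am ends at 45.
Beat 42 falls within Am.

Am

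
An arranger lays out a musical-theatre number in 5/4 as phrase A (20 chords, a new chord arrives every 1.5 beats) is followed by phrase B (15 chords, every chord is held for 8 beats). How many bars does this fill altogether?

30 bars

A: 20 × 1.5 = 30 beats = 6 bars.
B: 15 × 8 = 120 beats = 24 bars.
Total: 6 + 24 = 30 bars.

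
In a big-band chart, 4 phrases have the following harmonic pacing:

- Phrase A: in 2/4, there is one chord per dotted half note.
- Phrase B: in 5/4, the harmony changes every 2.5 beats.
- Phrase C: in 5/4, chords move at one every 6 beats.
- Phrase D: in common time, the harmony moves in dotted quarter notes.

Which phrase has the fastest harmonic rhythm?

A: 2/3 = 2/3 chords/bar.
B: 5/2.5 = 2 chords/bar.
C: 5/6 = 5/6 chords/bar.
D: 4/1.5 = 8/3 chords/bar.
Fastest is D at 8/3 chords/bar.

Phrase D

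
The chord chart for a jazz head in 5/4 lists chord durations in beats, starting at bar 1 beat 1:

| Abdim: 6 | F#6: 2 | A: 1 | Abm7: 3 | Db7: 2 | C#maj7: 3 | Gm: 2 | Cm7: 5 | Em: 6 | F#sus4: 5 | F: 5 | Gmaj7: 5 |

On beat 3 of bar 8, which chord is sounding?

F

Beat 3 of bar 8 is beat (8−1)×5 + 3 = 38 overall.
Running totals: Abdim ends at 6, F#6 ends at 8, A ends at 9, Abm7 ends at 12, Db7 ends at 14, C#maj7 ends at 17, Gm ends at 19, Cm7 ends at 24, Em ends at 30, F#sus4 ends at 35, F ends at 40.
Beat 38 falls within F.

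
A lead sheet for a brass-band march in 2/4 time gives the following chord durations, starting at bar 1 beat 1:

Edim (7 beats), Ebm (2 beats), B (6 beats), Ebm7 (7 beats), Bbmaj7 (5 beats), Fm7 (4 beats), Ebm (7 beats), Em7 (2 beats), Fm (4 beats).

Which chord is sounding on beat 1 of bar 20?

Em7

Beat 1 of bar 20 is beat (20−1)×2 + 1 = 39 overall.
Running totals: Edim ends at 7, Ebm ends at 9, B ends at 15, Ebm7 ends at 22, Bbmaj7 ends at 27, Fm7 ends at 31, Ebm ends at 38, Em7 ends at 40.
Beat 39 falls within Em7.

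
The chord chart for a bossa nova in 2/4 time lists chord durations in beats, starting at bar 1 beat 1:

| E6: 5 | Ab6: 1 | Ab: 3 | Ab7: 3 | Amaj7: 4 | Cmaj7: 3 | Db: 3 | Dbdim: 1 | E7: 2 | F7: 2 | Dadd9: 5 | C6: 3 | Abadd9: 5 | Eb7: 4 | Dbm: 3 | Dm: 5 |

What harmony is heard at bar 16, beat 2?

Beat 2 of bar 16 is beat (16−1)×2 + 2 = 32 overall.
Running totals: E6 ends at 5, Ab6 ends at 6, Ab ends at 9, Ab7 ends at 12, Amaj7 ends at 16, Cmaj7 ends at 19, Db ends at 22, Dbdim ends at 23, E7 ends at 25, F7 ends at 27, Dadd9 ends at 32.
Beat 32 falls within Dadd9.

Dadd9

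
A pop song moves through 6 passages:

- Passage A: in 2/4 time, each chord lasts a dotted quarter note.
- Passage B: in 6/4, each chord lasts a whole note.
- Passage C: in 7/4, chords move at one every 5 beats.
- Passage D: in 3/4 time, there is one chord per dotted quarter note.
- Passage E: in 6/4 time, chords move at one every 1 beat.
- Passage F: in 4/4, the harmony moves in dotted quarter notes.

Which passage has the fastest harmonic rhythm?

Passage E

A: each chord is 1.5 beats in 2/4, so 4/3 per bar.
B: each chord is 4 beats in 6/4, so 1.5 per bar.
C: each chord is 5 beats in 7/4, so 1.4 per bar.
D: each chord is 1.5 beats in 3/4, so 2 per bar.
E: each chord is 1 beat in 6/4, so 6 per bar.
F: each chord is 1.5 beats in 4/4, so 8/3 per bar.
Fastest is E at 6 chords/bar.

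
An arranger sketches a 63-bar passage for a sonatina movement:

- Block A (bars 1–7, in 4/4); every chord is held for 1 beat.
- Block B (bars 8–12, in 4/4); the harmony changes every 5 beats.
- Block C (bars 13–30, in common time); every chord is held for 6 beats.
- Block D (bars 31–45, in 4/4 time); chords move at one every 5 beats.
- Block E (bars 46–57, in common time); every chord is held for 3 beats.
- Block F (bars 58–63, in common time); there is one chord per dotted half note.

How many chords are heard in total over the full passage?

80 chords

A: 7·4 = 28 beats, 28/1 = 28 chords.
B: 5·4 = 20 beats, 20/5 = 4 chords.
C: 18·4 = 72 beats, 72/6 = 12 chords.
D: 15·4 = 60 beats, 60/5 = 12 chords.
E: 12·4 = 48 beats, 48/3 = 16 chords.
F: 6·4 = 24 beats, 24/3 = 8 chords.
Total: 28 + 4 + 12 + 12 + 16 + 8 = 80.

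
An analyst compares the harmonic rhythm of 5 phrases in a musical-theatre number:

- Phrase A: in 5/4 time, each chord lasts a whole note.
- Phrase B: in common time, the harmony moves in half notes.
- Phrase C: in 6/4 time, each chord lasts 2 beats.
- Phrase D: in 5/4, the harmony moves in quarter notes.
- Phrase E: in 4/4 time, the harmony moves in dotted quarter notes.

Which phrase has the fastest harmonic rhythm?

A: each chord is 4 beats in 5/4, so 1.25 per bar.
B: each chord is 2 beats in 4/4, so 2 per bar.
C: each chord is 2 beats in 6/4, so 3 per bar.
D: each chord is 1 beat in 5/4, so 5 per bar.
E: each chord is 1.5 beats in 4/4, so 8/3 per bar.
Fastest is D at 5 chords/bar.

Phrase D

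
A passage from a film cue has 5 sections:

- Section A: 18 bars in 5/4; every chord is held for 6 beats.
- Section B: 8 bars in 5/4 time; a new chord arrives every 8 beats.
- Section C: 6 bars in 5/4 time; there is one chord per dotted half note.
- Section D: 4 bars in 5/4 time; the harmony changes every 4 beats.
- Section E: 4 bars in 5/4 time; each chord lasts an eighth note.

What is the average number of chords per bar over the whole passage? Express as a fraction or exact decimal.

A: 18 × 5 = 90 beats ÷ 6 = 15 chords.
B: 8 × 5 = 40 beats ÷ 8 = 5 chords.
C: 6 × 5 = 30 beats ÷ 3 = 10 chords.
D: 4 × 5 = 20 beats ÷ 4 = 5 chords.
E: 4 × 5 = 20 beats ÷ 0.5 = 40 chords.
Overall: 75 chords over 40 bars → 75/40 = 1.875 chords per bar.

1.875 chords per bar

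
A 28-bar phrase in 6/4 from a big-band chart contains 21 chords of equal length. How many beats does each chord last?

8 beats

28 bars × 6 beats/bar = 168 beats total.
168 beats ÷ 21 chords = 8 beats per chord.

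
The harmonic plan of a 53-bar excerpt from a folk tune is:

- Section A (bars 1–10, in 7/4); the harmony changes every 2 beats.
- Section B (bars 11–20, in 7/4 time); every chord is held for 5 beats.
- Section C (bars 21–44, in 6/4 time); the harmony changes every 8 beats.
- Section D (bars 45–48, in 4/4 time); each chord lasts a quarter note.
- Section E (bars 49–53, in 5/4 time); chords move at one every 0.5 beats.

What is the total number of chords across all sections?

133 chords

A has 70 beats and chords last 2 each, so 35 chords.
B has 70 beats and chords last 5 each, so 14 chords.
C has 144 beats and chords last 8 each, so 18 chords.
D has 16 beats and chords last 1 each, so 16 chords.
E has 25 beats and chords last 0.5 each, so 50 chords.
Total: 35 + 14 + 18 + 16 + 50 = 133.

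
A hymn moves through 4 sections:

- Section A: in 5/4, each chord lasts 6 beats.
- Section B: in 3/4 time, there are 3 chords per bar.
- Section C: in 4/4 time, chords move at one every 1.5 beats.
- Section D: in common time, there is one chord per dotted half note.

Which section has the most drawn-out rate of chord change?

Section A

A: each chord is 6 beats in 5/4, so 5/6 per bar.
B: each chord is 1 beat in 3/4, so 3 per bar.
C: each chord is 1.5 beats in 4/4, so 8/3 per bar.
D: each chord is 3 beats in 4/4, so 4/3 per bar.
Slowest is A at 5/6 chords/bar.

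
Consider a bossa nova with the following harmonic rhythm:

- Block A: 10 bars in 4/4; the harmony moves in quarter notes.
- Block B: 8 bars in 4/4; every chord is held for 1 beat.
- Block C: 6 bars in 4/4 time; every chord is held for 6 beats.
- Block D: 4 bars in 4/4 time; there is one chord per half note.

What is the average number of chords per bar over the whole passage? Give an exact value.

A: 10 bars of 4 beats is 40 beats; at 1 beat each that's 40 chords.
B: 8 bars of 4 beats is 32 beats; at 1 beat each that's 32 chords.
C: 6 bars of 4 beats is 24 beats; at 6 beats each that's 4 chords.
D: 4 bars of 4 beats is 16 beats; at 2 beats each that's 8 chords.
Overall: 84 chords over 28 bars → 84/28 = 3 chords per bar.

3 chords per bar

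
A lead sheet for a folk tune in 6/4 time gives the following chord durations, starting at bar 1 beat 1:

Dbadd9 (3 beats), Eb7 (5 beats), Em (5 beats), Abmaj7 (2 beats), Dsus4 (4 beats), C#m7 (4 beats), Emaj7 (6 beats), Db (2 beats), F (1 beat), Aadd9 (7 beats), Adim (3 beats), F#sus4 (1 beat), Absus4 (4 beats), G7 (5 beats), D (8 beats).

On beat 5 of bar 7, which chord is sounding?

Beat 5 of bar 7 is beat (7−1)×6 + 5 = 41 overall.
Running totals: Dbadd9 ends at 3, Eb7 ends at 8, Em ends at 13, Abmaj7 ends at 15, Dsus4 ends at 19, C#m7 ends at 23, Emaj7 ends at 29, Db ends at 31, F ends at 32, Aadd9 ends at 39, Adim ends at 42.
Beat 41 falls within Adim.

Adim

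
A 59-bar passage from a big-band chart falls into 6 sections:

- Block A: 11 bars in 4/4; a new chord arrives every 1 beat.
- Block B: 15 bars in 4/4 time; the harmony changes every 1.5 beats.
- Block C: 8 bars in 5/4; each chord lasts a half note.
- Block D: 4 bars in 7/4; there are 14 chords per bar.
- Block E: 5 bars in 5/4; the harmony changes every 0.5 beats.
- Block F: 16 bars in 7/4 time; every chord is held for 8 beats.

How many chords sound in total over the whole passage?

224 chords

A: 11·4 = 44 beats, 44/1 = 44 chords.
B: 15·4 = 60 beats, 60/1.5 = 40 chords.
C: 8·5 = 40 beats, 40/2 = 20 chords.
D: 4·7 = 28 beats, 28/0.5 = 56 chords.
E: 5·5 = 25 beats, 25/0.5 = 50 chords.
F: 16·7 = 112 beats, 112/8 = 14 chords.
Total: 44 + 40 + 20 + 56 + 50 + 14 = 224.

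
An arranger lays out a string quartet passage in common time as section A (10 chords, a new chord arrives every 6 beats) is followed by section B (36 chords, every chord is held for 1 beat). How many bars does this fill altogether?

A: 10 × 6 = 60 beats = 15 bars.
B: 36 × 1 = 36 beats = 9 bars.
Total: 15 + 9 = 24 bars.

24 bars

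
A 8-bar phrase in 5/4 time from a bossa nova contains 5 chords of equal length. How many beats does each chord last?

8 beats

8 bars × 5 beats/bar = 40 beats total.
40 beats ÷ 5 chords = 8 beats per chord.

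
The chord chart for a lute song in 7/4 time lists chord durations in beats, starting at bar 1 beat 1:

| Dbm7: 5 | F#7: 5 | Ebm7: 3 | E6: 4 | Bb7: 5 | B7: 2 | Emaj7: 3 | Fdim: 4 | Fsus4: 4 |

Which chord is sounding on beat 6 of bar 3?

Bb7

Beat 6 of bar 3 is beat (3−1)×7 + 6 = 20 overall.
Running totals: Dbm7 ends at 5, F#7 ends at 10, Ebm7 ends at 13, E6 ends at 17, Bb7 ends at 22.
Beat 20 falls within Bb7.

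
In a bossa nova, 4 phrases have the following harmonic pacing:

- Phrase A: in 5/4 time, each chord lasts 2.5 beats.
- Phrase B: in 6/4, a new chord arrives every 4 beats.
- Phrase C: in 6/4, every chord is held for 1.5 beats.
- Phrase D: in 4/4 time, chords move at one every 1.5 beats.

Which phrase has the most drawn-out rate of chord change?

A: each chord is 2.5 beats in 5/4, so 2 per bar.
B: each chord is 4 beats in 6/4, so 1.5 per bar.
C: each chord is 1.5 beats in 6/4, so 4 per bar.
D: each chord is 1.5 beats in 4/4, so 8/3 per bar.
Slowest is B at 1.5 chords/bar.

Phrase B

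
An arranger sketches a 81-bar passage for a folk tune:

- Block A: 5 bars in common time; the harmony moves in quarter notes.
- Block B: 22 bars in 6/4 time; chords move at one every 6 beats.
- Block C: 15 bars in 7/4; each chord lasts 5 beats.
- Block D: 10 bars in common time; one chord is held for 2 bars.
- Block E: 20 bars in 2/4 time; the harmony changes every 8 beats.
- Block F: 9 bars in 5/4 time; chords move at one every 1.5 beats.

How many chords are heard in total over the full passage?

A has 20 beats and chords last 1 each, so 20 chords.
B has 132 beats and chords last 6 each, so 22 chords.
C has 105 beats and chords last 5 each, so 21 chords.
D has 40 beats and chords last 8 each, so 5 chords.
E has 40 beats and chords last 8 each, so 5 chords.
F has 45 beats and chords last 1.5 each, so 30 chords.
Total: 20 + 22 + 21 + 5 + 5 + 30 = 103.

103 chords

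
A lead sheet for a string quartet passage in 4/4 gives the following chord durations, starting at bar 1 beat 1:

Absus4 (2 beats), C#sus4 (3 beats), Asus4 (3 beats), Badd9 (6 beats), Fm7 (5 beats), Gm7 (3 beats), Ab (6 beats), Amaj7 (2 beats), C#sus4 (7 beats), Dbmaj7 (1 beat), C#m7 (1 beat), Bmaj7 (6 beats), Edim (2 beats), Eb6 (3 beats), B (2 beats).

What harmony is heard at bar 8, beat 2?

Amaj7

Beat 2 of bar 8 is beat (8−1)×4 + 2 = 30 overall.
Running totals: Absus4 ends at 2, C#sus4 ends at 5, Asus4 ends at 8, Badd9 ends at 14, Fm7 ends at 19, Gm7 ends at 22, Ab ends at 28, Amaj7 ends at 30.
Beat 30 falls within Amaj7.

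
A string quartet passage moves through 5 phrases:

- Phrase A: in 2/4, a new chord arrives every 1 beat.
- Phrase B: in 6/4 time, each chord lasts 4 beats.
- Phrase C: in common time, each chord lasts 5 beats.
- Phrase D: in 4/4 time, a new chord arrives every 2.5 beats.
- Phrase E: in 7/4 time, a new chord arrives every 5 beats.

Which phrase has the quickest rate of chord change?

A: 2 beats/bar ÷ 1 beat/chord = 2 chords/bar.
B: 6 beats/bar ÷ 4 beats/chord = 1.5 chords/bar.
C: 4 beats/bar ÷ 5 beats/chord = 0.8 chords/bar.
D: 4 beats/bar ÷ 2.5 beats/chord = 1.6 chords/bar.
E: 7 beats/bar ÷ 5 beats/chord = 1.4 chords/bar.
Fastest is A at 2 chords/bar.

Phrase A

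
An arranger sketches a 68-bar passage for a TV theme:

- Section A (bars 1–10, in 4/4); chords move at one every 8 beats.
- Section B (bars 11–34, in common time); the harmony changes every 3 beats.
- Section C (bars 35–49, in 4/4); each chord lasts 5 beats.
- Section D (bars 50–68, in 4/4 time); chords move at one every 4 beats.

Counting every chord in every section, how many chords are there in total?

68 chords

A: 10 bars × 4 beats = 40 beats; 8 beats/chord → 5 chords.
B: 24 bars × 4 beats = 96 beats; 3 beats/chord → 32 chords.
C: 15 bars × 4 beats = 60 beats; 5 beats/chord → 12 chords.
D: 19 bars × 4 beats = 76 beats; 4 beats/chord → 19 chords.
Total: 5 + 32 + 12 + 19 = 68.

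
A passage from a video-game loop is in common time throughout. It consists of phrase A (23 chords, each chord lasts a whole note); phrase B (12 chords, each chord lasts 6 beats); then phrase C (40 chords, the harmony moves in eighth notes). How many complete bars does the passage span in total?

A: 23 × 4 = 92 beats = 23 bars.
B: 12 × 6 = 72 beats = 18 bars.
C: 40 × 0.5 = 20 beats = 5 bars.
Total: 23 + 18 + 5 = 46 bars.

46 bars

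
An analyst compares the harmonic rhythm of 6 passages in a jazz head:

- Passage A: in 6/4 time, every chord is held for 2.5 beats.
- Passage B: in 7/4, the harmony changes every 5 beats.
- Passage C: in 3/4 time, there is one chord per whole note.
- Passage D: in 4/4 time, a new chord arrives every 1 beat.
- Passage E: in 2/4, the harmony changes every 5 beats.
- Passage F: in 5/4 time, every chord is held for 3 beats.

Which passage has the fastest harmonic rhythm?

Passage D

A: each chord is 2.5 beats in 6/4, so 2.4 per bar.
B: each chord is 5 beats in 7/4, so 1.4 per bar.
C: each chord is 4 beats in 3/4, so 0.75 per bar.
D: each chord is 1 beat in 4/4, so 4 per bar.
E: each chord is 5 beats in 2/4, so 0.4 per bar.
F: each chord is 3 beats in 5/4, so 5/3 per bar.
Fastest is D at 4 chords/bar.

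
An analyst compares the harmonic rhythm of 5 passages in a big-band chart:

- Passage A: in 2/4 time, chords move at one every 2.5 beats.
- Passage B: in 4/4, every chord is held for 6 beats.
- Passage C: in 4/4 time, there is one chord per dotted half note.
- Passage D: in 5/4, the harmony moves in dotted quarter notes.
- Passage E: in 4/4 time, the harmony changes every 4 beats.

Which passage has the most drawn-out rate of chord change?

Passage B

A: each chord is 2.5 beats in 2/4, so 0.8 per bar.
B: each chord is 6 beats in 4/4, so 2/3 per bar.
C: each chord is 3 beats in 4/4, so 4/3 per bar.
D: each chord is 1.5 beats in 5/4, so 10/3 per bar.
E: each chord is 4 beats in 4/4, so 1 per bar.
Slowest is B at 2/3 chords/bar.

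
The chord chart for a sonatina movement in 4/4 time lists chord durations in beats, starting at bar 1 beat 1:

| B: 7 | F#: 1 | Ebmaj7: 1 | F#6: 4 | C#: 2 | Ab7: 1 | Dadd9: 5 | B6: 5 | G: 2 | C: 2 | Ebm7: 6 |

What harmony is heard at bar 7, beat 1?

Beat 1 of bar 7 is beat (7−1)×4 + 1 = 25 overall.
Running totals: B ends at 7, F# ends at 8, Ebmaj7 ends at 9, F#6 ends at 13, C# ends at 15, Ab7 ends at 16, Dadd9 ends at 21, B6 ends at 26.
Beat 25 falls within B6.

B6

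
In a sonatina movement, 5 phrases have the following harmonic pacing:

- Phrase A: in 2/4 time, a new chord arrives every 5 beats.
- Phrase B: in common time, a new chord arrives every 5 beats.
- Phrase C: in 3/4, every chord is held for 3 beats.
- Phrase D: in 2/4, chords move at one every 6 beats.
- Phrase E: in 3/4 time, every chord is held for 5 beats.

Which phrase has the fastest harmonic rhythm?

A: 2 beats/bar ÷ 5 beats/chord = 0.4 chords/bar.
B: 4 beats/bar ÷ 5 beats/chord = 0.8 chords/bar.
C: 3 beats/bar ÷ 3 beats/chord = 1 chord/bar.
D: 2 beats/bar ÷ 6 beats/chord = 1/3 chords/bar.
E: 3 beats/bar ÷ 5 beats/chord = 0.6 chords/bar.
Fastest is C at 1 chords/bar.

Phrase C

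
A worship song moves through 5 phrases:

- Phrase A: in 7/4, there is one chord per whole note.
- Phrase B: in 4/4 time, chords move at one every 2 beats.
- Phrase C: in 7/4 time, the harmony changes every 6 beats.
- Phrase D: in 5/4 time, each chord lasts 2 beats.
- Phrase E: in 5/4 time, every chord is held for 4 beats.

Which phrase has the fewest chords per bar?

A: 7/4 = 1.75 chords/bar.
B: 4/2 = 2 chords/bar.
C: 7/6 = 7/6 chords/bar.
D: 5/2 = 2.5 chords/bar.
E: 5/4 = 1.25 chords/bar.
Slowest is C at 7/6 chords/bar.

Phrase C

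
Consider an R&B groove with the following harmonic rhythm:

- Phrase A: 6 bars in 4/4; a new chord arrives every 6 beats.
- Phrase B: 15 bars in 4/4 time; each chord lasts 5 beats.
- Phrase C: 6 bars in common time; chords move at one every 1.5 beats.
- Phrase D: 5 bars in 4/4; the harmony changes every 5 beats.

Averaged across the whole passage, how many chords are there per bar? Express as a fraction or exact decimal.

1.125 chords per bar

A: 6 × 4 = 24 beats ÷ 6 = 4 chords.
B: 15 × 4 = 60 beats ÷ 5 = 12 chords.
C: 6 × 4 = 24 beats ÷ 1.5 = 16 chords.
D: 5 × 4 = 20 beats ÷ 5 = 4 chords.
Overall: 36 chords over 32 bars → 36/32 = 1.125 chords per bar.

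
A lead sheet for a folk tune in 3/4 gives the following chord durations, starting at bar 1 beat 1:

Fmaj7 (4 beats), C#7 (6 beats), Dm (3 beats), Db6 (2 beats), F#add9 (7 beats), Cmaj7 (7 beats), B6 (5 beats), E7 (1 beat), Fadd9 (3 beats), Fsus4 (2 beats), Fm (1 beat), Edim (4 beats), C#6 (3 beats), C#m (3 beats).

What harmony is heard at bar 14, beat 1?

Fsus4

Beat 1 of bar 14 is beat (14−1)×3 + 1 = 40 overall.
Running totals: Fmaj7 ends at 4, C#7 ends at 10, Dm ends at 13, Db6 ends at 15, F#add9 ends at 22, Cmaj7 ends at 29, B6 ends at 34, E7 ends at 35, Fadd9 ends at 38, Fsus4 ends at 40.
Beat 40 falls within Fsus4.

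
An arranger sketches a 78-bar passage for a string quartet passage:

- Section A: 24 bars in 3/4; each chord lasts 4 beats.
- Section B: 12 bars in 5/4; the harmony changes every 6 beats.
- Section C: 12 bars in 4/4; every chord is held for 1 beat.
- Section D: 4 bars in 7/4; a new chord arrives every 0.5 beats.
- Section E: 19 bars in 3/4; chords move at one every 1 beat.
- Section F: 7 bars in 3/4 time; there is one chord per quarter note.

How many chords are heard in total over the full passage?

210 chords

A: 24·3 = 72 beats, 72/4 = 18 chords.
B: 12·5 = 60 beats, 60/6 = 10 chords.
C: 12·4 = 48 beats, 48/1 = 48 chords.
D: 4·7 = 28 beats, 28/0.5 = 56 chords.
E: 19·3 = 57 beats, 57/1 = 57 chords.
F: 7·3 = 21 beats, 21/1 = 21 chords.
Total: 18 + 10 + 48 + 56 + 57 + 21 = 210.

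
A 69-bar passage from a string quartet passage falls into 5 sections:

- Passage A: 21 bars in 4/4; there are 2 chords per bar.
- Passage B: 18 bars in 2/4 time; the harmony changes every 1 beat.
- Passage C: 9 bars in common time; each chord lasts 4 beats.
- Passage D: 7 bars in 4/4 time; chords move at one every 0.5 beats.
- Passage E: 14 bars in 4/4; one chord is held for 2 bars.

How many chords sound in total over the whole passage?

150 chords

A has 84 beats and chords last 2 each, so 42 chords.
B has 36 beats and chords last 1 each, so 36 chords.
C has 36 beats and chords last 4 each, so 9 chords.
D has 28 beats and chords last 0.5 each, so 56 chords.
E has 56 beats and chords last 8 each, so 7 chords.
Total: 42 + 36 + 9 + 56 + 7 = 150.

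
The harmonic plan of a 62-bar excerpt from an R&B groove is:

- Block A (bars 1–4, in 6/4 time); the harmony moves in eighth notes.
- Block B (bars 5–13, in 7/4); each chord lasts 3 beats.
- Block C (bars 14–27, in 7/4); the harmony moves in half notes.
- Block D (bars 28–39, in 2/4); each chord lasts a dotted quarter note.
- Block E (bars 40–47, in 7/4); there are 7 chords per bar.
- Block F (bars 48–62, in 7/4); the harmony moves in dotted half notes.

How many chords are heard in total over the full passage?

A: 4 bars × 6 beats = 24 beats; 0.5 beats/chord → 48 chords.
B: 9 bars × 7 beats = 63 beats; 3 beats/chord → 21 chords.
C: 14 bars × 7 beats = 98 beats; 2 beats/chord → 49 chords.
D: 12 bars × 2 beats = 24 beats; 1.5 beats/chord → 16 chords.
E: 8 bars × 7 beats = 56 beats; 1 beat/chord → 56 chords.
F: 15 bars × 7 beats = 105 beats; 3 beats/chord → 35 chords.
Total: 48 + 21 + 49 + 16 + 56 + 35 = 225.

225 chords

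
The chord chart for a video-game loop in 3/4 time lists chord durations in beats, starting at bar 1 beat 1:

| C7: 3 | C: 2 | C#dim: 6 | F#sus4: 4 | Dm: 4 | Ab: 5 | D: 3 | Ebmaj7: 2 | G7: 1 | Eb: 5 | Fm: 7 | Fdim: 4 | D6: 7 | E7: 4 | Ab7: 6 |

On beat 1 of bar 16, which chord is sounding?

Beat 1 of bar 16 is beat (16−1)×3 + 1 = 46 overall.
Running totals: C7 ends at 3, C ends at 5, C#dim ends at 11, F#sus4 ends at 15, Dm ends at 19, Ab ends at 24, D ends at 27, Ebmaj7 ends at 29, G7 ends at 30, Eb ends at 35, Fm ends at 42, Fdim ends at 46.
Beat 46 falls within Fdim.

Fdim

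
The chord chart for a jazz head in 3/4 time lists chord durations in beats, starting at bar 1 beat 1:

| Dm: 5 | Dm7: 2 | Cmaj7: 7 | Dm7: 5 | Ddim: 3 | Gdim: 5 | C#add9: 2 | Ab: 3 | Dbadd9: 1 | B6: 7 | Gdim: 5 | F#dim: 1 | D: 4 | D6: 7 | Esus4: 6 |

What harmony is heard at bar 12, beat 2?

Beat 2 of bar 12 is beat (12−1)×3 + 2 = 35 overall.
Running totals: Dm ends at 5, Dm7 ends at 7, Cmaj7 ends at 14, Dm7 ends at 19, Ddim ends at 22, Gdim ends at 27, C#add9 ends at 29, Ab ends at 32, Dbadd9 ends at 33, B6 ends at 40.
Beat 35 falls within B6.

B6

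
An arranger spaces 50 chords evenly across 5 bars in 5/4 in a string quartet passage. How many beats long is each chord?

0.5 beats

5 bars × 5 beats/bar = 25 beats total.
25 beats ÷ 50 chords = 0.5 beats per chord.
(That is an eighth note.)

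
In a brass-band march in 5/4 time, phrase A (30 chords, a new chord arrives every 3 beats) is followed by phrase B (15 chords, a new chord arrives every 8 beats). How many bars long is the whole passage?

A: 30 × 3 = 90 beats = 18 bars.
B: 15 × 8 = 120 beats = 24 bars.
Total: 18 + 24 = 42 bars.

42 bars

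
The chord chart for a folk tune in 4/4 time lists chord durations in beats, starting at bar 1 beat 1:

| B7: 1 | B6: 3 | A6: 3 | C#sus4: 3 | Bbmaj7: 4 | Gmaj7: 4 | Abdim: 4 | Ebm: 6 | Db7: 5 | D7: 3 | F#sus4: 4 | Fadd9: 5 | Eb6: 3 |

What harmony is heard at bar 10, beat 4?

F#sus4

Beat 4 of bar 10 is beat (10−1)×4 + 4 = 40 overall.
Running totals: B7 ends at 1, B6 ends at 4, A6 ends at 7, C#sus4 ends at 10, Bbmaj7 ends at 14, Gmaj7 ends at 18, Abdim ends at 22, Ebm ends at 28, Db7 ends at 33, D7 ends at 36, F#sus4 ends at 40.
Beat 40 falls within F#sus4.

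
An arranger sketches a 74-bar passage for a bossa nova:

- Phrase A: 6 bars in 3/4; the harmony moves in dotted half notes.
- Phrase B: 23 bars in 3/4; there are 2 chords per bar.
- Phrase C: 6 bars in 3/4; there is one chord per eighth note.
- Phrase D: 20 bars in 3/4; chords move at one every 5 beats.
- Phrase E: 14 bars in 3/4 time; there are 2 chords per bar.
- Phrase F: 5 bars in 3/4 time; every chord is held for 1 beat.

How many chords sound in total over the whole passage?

143 chords

A: 6·3 = 18 beats, 18/3 = 6 chords.
B: 23·3 = 69 beats, 69/1.5 = 46 chords.
C: 6·3 = 18 beats, 18/0.5 = 36 chords.
D: 20·3 = 60 beats, 60/5 = 12 chords.
E: 14·3 = 42 beats, 42/1.5 = 28 chords.
F: 5·3 = 15 beats, 15/1 = 15 chords.
Total: 6 + 46 + 36 + 12 + 28 + 15 = 143.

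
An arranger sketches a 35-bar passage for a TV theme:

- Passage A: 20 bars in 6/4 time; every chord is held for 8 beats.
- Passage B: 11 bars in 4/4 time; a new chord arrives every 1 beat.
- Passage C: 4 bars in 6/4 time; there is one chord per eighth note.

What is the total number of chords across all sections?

107 chords

A: 20·6 = 120 beats, 120/8 = 15 chords.
B: 11·4 = 44 beats, 44/1 = 44 chords.
C: 4·6 = 24 beats, 24/0.5 = 48 chords.
Total: 15 + 44 + 48 = 107.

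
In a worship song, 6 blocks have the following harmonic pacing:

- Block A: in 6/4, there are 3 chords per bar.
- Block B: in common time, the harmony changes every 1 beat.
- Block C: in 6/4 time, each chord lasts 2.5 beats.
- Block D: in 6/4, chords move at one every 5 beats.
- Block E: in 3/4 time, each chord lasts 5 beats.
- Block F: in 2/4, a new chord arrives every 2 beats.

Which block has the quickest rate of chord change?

A: 6/2 = 3 chords/bar.
B: 4/1 = 4 chords/bar.
C: 6/2.5 = 2.4 chords/bar.
D: 6/5 = 1.2 chords/bar.
E: 3/5 = 0.6 chords/bar.
F: 2/2 = 1 chord/bar.
Fastest is B at 4 chords/bar.

Block B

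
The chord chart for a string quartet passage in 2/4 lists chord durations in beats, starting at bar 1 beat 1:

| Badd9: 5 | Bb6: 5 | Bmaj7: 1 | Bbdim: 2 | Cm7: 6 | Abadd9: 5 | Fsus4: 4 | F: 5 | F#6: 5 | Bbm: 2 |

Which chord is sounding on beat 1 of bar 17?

F

Beat 1 of bar 17 is beat (17−1)×2 + 1 = 33 overall.
Running totals: Badd9 ends at 5, Bb6 ends at 10, Bmaj7 ends at 11, Bbdim ends at 13, Cm7 ends at 19, Abadd9 ends at 24, Fsus4 ends at 28, F ends at 33.
Beat 33 falls within F.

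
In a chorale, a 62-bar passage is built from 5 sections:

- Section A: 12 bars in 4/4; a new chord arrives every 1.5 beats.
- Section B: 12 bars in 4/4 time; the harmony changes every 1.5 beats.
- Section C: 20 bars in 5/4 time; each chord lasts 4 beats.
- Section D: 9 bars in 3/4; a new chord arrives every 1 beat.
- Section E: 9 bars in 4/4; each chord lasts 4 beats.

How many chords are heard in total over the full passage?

125 chords

A: 12·4 = 48 beats, 48/1.5 = 32 chords.
B: 12·4 = 48 beats, 48/1.5 = 32 chords.
C: 20·5 = 100 beats, 100/4 = 25 chords.
D: 9·3 = 27 beats, 27/1 = 27 chords.
E: 9·4 = 36 beats, 36/4 = 9 chords.
Total: 32 + 32 + 25 + 27 + 9 = 125.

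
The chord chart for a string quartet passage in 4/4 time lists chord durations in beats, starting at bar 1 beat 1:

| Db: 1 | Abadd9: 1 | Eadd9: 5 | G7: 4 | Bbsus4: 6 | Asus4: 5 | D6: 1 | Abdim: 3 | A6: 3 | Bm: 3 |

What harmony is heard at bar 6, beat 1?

Asus4

Beat 1 of bar 6 is beat (6−1)×4 + 1 = 21 overall.
Running totals: Db ends at 1, Abadd9 ends at 2, Eadd9 ends at 7, G7 ends at 11, Bbsus4 ends at 17, Asus4 ends at 22.
Beat 21 falls within Asus4.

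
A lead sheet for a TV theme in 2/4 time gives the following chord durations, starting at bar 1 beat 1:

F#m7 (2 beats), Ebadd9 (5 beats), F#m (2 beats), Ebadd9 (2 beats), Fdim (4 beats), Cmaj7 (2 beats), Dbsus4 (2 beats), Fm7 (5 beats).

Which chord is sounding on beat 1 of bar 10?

Dbsus4

Beat 1 of bar 10 is beat (10−1)×2 + 1 = 19 overall.
Running totals: F#m7 ends at 2, Ebadd9 ends at 7, F#m ends at 9, Ebadd9 ends at 11, Fdim ends at 15, Cmaj7 ends at 17, Dbsus4 ends at 19.
Beat 19 falls within Dbsus4.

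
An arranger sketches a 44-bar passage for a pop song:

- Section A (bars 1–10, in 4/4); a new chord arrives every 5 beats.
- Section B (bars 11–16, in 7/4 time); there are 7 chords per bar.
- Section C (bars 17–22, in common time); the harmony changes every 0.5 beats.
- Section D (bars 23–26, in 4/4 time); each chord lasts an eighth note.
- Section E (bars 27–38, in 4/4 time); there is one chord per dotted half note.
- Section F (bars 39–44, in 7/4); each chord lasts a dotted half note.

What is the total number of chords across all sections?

160 chords

A: 10 bars × 4 beats = 40 beats; 5 beats/chord → 8 chords.
B: 6 bars × 7 beats = 42 beats; 1 beat/chord → 42 chords.
C: 6 bars × 4 beats = 24 beats; 0.5 beats/chord → 48 chords.
D: 4 bars × 4 beats = 16 beats; 0.5 beats/chord → 32 chords.
E: 12 bars × 4 beats = 48 beats; 3 beats/chord → 16 chords.
F: 6 bars × 7 beats = 42 beats; 3 beats/chord → 14 chords.
Total: 8 + 42 + 48 + 32 + 16 + 14 = 160.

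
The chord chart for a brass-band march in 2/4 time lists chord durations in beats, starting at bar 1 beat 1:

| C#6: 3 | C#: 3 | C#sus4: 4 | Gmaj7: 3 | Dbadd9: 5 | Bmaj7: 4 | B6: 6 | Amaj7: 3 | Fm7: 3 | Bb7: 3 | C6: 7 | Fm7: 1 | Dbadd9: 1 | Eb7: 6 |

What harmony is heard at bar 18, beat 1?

Bb7

Beat 1 of bar 18 is beat (18−1)×2 + 1 = 35 overall.
Running totals: C#6 ends at 3, C# ends at 6, C#sus4 ends at 10, Gmaj7 ends at 13, Dbadd9 ends at 18, Bmaj7 ends at 22, B6 ends at 28, Amaj7 ends at 31, Fm7 ends at 34, Bb7 ends at 37.
Beat 35 falls within Bb7.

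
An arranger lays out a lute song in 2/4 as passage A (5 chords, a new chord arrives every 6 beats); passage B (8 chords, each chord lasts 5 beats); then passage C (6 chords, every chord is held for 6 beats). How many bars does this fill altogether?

53 bars

A: 5 × 6 = 30 beats = 15 bars.
B: 8 × 5 = 40 beats = 20 bars.
C: 6 × 6 = 36 beats = 18 bars.
Total: 15 + 20 + 18 = 53 bars.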